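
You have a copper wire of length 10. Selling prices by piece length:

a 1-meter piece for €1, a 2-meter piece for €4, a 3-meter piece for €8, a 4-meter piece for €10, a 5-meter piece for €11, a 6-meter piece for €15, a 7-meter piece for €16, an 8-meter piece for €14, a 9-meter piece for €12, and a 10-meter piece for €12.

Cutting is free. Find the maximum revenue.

26

Let best[k] be the best obtainable value from length k. For each k, try every first piece i and keep the best of price[i] + best[k−i].
best[1] = 1
best[2] = 4
best[3] = 8
best[4] = 10
best[5] = 12  (first piece 2, then best[3]=8)
best[6] = 16  (first piece 3, then best[3]=8)
best[7] = 18  (first piece 3, then best[4]=10)
best[8] = 20  (first piece 2, then best[6]=16)
best[9] = 24  (first piece 3, then best[6]=16)
best[10] = 26  (first piece 3, then best[7]=18)
One optimal cutting: 4 + 3 + 3 → €10 + €8 + €8 = €26.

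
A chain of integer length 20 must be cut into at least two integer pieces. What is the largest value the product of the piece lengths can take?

Define f[k] = max over 1≤i<k of i · max(k−i, f[k−i]); the inner max lets the remainder stay uncut if that's better.
f[2] = 1·max(1,0) = 1·1 = 1
f[3] = 1·max(2,1) = 1·2 = 2
f[4] = 2·max(2,1) = 2·2 = 4
f[5] = 2·max(3,2) = 2·3 = 6
f[6] = 3·max(3,2) = 3·3 = 9
f[7] = 2·max(5,6) = 2·6 = 12
f[8] = 2·max(6,9) = 2·9 = 18
f[9] = 3·max(6,9) = 3·9 = 27
f[10] = 2·max(8,18) = 2·18 = 36
f[11] = 2·max(9,27) = 2·27 = 54
f[12] = 3·max(9,27) = 3·27 = 81
f[13] = 2·max(11,54) = 2·54 = 108
f[14] = 2·max(12,81) = 2·81 = 162
f[15] = 3·max(12,81) = 3·81 = 243
f[16] = 2·max(14,162) = 2·162 = 324
f[17] = 2·max(15,243) = 2·243 = 486
f[18] = 3·max(15,243) = 3·243 = 729
f[19] = 2·max(17,486) = 2·486 = 972
f[20] = 2·max(18,729) = 2·729 = 1458
One optimal split: 3 + 3 + 3 + 3 + 3 + 3 + 2; product 3·3·3·3·3·3·2 = 1458.

1458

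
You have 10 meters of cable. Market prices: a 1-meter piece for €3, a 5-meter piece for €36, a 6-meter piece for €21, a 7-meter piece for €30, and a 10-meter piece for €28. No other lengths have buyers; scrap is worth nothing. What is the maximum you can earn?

Consider every possible first cut. f[k] is the best of p[i]+f[k−i] over all sellable i≤k.
f[1] = 3
f[2] = 6  (first piece 1, then f[1]=3)
f[3] = 9  (first piece 1, then f[2]=6)
f[4] = 12  (first piece 1, then f[3]=9)
f[5] = max(3+12, 36+0) = 36
f[6] = max(3+36, 36+3, 21+0) = 39
f[7] = max(3+39, 36+6, 21+3, 30+0) = 42
f[8] = max(3+42, 36+9, 21+6, 30+3) = 45
f[9] = max(3+45, 36+12, 21+9, 30+6) = 48
f[10] = max(3+48, 36+36, 21+12, 30+9, 28+0) = 72
One optimal cutting: 5 + 5 → €72.

72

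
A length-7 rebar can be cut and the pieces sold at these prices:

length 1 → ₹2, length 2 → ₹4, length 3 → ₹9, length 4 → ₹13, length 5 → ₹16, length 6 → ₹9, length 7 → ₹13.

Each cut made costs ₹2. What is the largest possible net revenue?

Build r[k] bottom-up: r[k] = max over allowed piece i of (p[i] + r[k−i]) − 2 per cut.
r[1] = 2
r[2] = max(2+2-2, 4+0) = 4
r[3] = max(2+4-2, 4+2-2, 9+0) = 9
r[4] = max(2+9-2, 4+4-2, 9+2-2, 13+0) = 13
r[5] = max(2+13-2, 4+9-2, 9+4-2, 13+2-2, 16+0) = 16
r[6] = max(2+16-2, 4+13-2, 9+9-2, 13+4-2, 16+2-2, 9+0) = 16
r[7] = max(2+16-2, 4+16-2, 9+13-2, …, 9+2-2, 13+0) = 20
One optimal plan: pieces 4 + 3 (1 cut) → ₹22 − ₹2 = ₹20.

20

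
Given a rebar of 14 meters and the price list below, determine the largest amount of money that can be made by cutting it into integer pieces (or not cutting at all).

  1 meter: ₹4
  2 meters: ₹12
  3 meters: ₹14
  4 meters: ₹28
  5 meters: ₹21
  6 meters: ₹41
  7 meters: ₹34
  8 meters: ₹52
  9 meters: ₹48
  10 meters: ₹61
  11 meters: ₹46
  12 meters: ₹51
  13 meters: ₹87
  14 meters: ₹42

Build R[k] bottom-up: R[k] = max over allowed piece i of (p[i] + R[k−i]).
R[1] = 4
R[2] = 12
R[3] = 16  (first piece 1, then R[2]=12)
R[4] = 28
R[5] = 32  (first piece 1, then R[4]=28)
R[6] = 41
R[7] = 45  (first piece 1, then R[6]=41)
R[8] = 56  (first piece 4, then R[4]=28)
R[9] = 60  (first piece 1, then R[8]=56)
R[10] = 69  (first piece 4, then R[6]=41)
R[11] = 73  (first piece 1, then R[10]=69)
R[12] = 84  (first piece 4, then R[8]=56)
R[13] = 88  (first piece 1, then R[12]=84)
R[14] = 97  (first piece 4, then R[10]=69)
One optimal cutting: 6 + 4 + 4 → ₹41 + ₹28 + ₹28 = ₹97.

97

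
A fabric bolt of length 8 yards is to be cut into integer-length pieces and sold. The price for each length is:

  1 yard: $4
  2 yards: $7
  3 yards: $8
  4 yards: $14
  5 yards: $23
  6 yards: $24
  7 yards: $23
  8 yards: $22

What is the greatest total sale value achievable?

35

Build best[k] bottom-up: best[k] = max over allowed piece i of (p[i] + best[k−i]).
best[1] = 4
best[2] = 8  (first piece 1, then best[1]=4)
best[3] = 12  (first piece 1, then best[2]=8)
best[4] = 16  (first piece 1, then best[3]=12)
best[5] = 23
best[6] = 27  (first piece 1, then best[5]=23)
best[7] = 31  (first piece 1, then best[6]=27)
best[8] = 35  (first piece 1, then best[7]=31)
One optimal cutting: 5 + 1 + 1 + 1 → $23 + $4 + $4 + $4 = $35.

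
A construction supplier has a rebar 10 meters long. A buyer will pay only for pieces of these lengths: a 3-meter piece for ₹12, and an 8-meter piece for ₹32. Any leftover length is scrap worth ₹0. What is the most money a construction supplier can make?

Let r[k] be the best obtainable value from length k. For each k, try every first piece i and keep the best of price[i] + r[k−i].
r[1] = 0
r[2] = 0
r[3] = 12
r[4] = 12
r[5] = 12
r[6] = 24  (first piece 3, then r[3]=12)
r[7] = 24
r[8] = 32
r[9] = 36  (first piece 3, then r[6]=24)
r[10] = 36
One optimal cutting: pieces 3 + 3 + 3 with 1 meter of scrap → ₹36.

36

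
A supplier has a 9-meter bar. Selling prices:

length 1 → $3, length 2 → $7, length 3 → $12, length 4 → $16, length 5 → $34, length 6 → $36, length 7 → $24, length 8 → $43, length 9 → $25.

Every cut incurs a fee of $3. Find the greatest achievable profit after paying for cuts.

Let v[k] be the best obtainable value from length k. For each k, try every first piece i and keep the best of price[i] + v[k−i] minus the 3 cut fee when i<k.
v[1] = 3
v[2] = max(3+3-3, 7+0) = 7
v[3] = max(3+7-3, 7+3-3, 12+0) = 12
v[4] = max(3+12-3, 7+7-3, 12+3-3, 16+0) = 16
v[5] = max(3+16-3, 7+12-3, 12+7-3, 16+3-3, 34+0) = 34
v[6] = max(3+34-3, 7+16-3, 12+12-3, 16+7-3, 34+3-3, 36+0) = 36
v[7] = max(3+36-3, 7+34-3, 12+16-3, …, 36+3-3, 24+0) = 38
v[8] = max(3+38-3, 7+36-3, 12+34-3, …, 24+3-3, 43+0) = 43
v[9] = max(3+43-3, 7+38-3, 12+36-3, …, 43+3-3, 25+0) = 47
One optimal plan: pieces 5 + 4 (1 cut) → $50 − $3 = $47.

47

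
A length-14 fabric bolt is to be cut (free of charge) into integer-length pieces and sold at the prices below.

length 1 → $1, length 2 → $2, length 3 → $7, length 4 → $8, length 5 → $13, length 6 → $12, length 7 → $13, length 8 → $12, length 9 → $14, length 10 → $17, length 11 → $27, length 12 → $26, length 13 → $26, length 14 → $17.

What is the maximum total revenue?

34

Consider every possible first cut. best[k] is the best of p[i]+best[k−i] over all sellable i≤k.
best[1] = 1
best[2] = max(1+1, 2+0) = 2
best[3] = max(1+2, 2+1, 7+0) = 7
best[4] = max(1+7, 2+2, 7+1, 8+0) = 8
best[5] = max(1+8, 2+7, 7+2, 8+1, 13+0) = 13
best[6] = max(1+13, 2+8, 7+7, 8+2, 13+1, 12+0) = 14
best[7] = max(1+14, 2+13, 7+8, …, 12+1, 13+0) = 15
best[8] = max(1+15, 2+14, 7+13, …, 13+1, 12+0) = 20
best[9] = max(1+20, 2+15, 7+14, …, 12+1, 14+0) = 21
best[10] = max(1+21, 2+20, 7+15, …, 14+1, 17+0) = 26
best[11] = max(1+26, 2+21, 7+20, …, 17+1, 27+0) = 27
best[12] = max(1+27, 2+26, 7+21, …, 27+1, 26+0) = 28
best[13] = max(1+28, 2+27, 7+26, …, 26+1, 26+0) = 33
best[14] = max(1+33, 2+28, 7+27, …, 26+1, 17+0) = 34
One optimal cutting: 5 + 5 + 3 + 1 → $13 + $13 + $7 + $1 = $34.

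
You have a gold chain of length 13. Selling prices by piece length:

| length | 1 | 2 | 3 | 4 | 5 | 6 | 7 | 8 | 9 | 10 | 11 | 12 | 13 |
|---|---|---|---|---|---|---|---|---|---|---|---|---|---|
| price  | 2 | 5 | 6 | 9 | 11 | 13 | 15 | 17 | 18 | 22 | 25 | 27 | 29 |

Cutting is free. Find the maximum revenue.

Let best[k] be the best obtainable value from length k. For each k, try every first piece i and keep the best of price[i] + best[k−i].
best[1] = 2
best[2] = 5
best[3] = 7  (first piece 1, then best[2]=5)
best[4] = 10  (first piece 2, then best[2]=5)
best[5] = 12  (first piece 1, then best[4]=10)
best[6] = 15  (first piece 2, then best[4]=10)
best[7] = 17  (first piece 1, then best[6]=15)
best[8] = 20  (first piece 2, then best[6]=15)
best[9] = 22  (first piece 1, then best[8]=20)
best[10] = 25  (first piece 2, then best[8]=20)
best[11] = 27  (first piece 1, then best[10]=25)
best[12] = 30  (first piece 2, then best[10]=25)
best[13] = 32  (first piece 1, then best[12]=30)
One optimal cutting: 2 + 2 + 2 + 2 + 2 + 2 + 1 → $5 + $5 + $5 + $5 + $5 + $5 + $2 = $32.

32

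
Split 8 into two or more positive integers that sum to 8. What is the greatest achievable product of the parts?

18

Fill f[k] for k=2..8: at each k try every first piece i and multiply by the better of (k−i) uncut or f[k−i].
Small cases: f[2]=1.
f[3] = max(1*2, 2*1) = 2
f[4] = max(1*3, 2*2, 3*1) = 4
f[5] = max(1*4, 2*3, 3*2, 4*1) = 6
f[6] = max(1*6, 2*4, 3*3, 4*2, 5*1) = 9
f[7] = max(1*9, 2*6, 3*4, 4*3, 5*2, 6*1) = 12
f[8] = max(1*12, 2*9, 3*6, …, 6*2, 7*1) = 18
One optimal split: 3 + 3 + 2; product 3*3*2 = 18.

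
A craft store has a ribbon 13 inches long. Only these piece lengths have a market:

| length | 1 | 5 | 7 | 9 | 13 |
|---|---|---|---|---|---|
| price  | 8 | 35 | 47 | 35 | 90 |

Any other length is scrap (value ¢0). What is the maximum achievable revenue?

Let r[k] be the best obtainable value from length k. For each k, try every first piece i and keep the best of price[i] + r[k−i].
r[1] = 8
r[2] = 16  (first piece 1, then r[1]=8)
r[3] = 24  (first piece 1, then r[2]=16)
r[4] = 32  (first piece 1, then r[3]=24)
r[5] = max(8+32, 35+0) = 40
r[6] = max(8+40, 35+8) = 48
r[7] = max(8+48, 35+16, 47+0) = 56
r[8] = max(8+56, 35+24, 47+8) = 64
r[9] = max(8+64, 35+32, 47+16, 35+0) = 72
r[10] = max(8+72, 35+40, 47+24, 35+8) = 80
r[11] = max(8+80, 35+48, 47+32, 35+16) = 88
r[12] = max(8+88, 35+56, 47+40, 35+24) = 96
r[13] = max(8+96, 35+64, 47+48, 35+32, 90+0) = 104
One optimal cutting: 1 + 1 + 1 + 1 + 1 + 1 + 1 + 1 + 1 + 1 + 1 + 1 + 1 → ¢104.

104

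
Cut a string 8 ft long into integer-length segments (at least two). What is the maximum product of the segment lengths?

18

Let m[k] be the best product for length k (with at least one cut). For each first piece i, the rest contributes max(k−i, m[k−i]).
m[2] = 1*max(1,0) = 1*1 = 1
m[3] = 1*max(2,1) = 1*2 = 2
m[4] = 2*max(2,1) = 2*2 = 4
m[5] = 2*max(3,2) = 2*3 = 6
m[6] = 3*max(3,2) = 3*3 = 9
m[7] = 2*max(5,6) = 2*6 = 12
m[8] = 2*max(6,9) = 2*9 = 18
One optimal split: 3 + 3 + 2; product 3*3*2 = 18.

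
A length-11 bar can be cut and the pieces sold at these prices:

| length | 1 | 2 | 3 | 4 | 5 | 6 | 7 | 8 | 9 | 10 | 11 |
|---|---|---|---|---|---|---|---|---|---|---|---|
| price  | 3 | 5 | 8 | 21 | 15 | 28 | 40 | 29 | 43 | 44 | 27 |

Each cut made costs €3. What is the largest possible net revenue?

58

Build v[k] bottom-up: v[k] = max over allowed piece i of (p[i] + v[k−i]) − 3 per cut.
v[1] = 3
v[2] = 5
v[3] = 8
v[4] = 21
v[5] = 21  (first piece 1, then v[4]=21)
v[6] = 28
v[7] = 40
v[8] = 40  (first piece 1, then v[7]=40)
v[9] = 43
v[10] = 46  (first piece 4, then v[6]=28)
v[11] = 58  (first piece 4, then v[7]=40)
One optimal plan: pieces 7 + 4 (1 cut) → €61 − €3 = €58.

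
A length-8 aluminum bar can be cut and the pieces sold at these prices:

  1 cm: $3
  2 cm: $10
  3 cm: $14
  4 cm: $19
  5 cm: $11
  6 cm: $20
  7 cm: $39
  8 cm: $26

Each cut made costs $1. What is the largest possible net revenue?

41

Build net[k] bottom-up: net[k] = max over allowed piece i of (p[i] + net[k−i]) − 1 per cut.
net[1] = 3
net[2] = 10
net[3] = 14
net[4] = 19  (first piece 2, then net[2]=10)
net[5] = 23  (first piece 2, then net[3]=14)
net[6] = 28  (first piece 2, then net[4]=19)
net[7] = 39
net[8] = 41  (first piece 1, then net[7]=39)
One optimal plan: pieces 7 + 1 (1 cut) → $42 − $1 = $41.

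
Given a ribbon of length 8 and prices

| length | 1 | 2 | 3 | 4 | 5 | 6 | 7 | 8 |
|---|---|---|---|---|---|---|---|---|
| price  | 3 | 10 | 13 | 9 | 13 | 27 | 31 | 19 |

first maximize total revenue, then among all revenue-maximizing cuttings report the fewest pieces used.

4

Build r[k] bottom-up: r[k] = max over allowed piece i of (p[i] + r[k−i]).
r[1] = 3
r[2] = max(3+3, 10+0) = 10
r[3] = max(3+10, 10+3, 13+0) = 13
r[4] = max(3+13, 10+10, 13+3, 9+0) = 20
r[5] = max(3+20, 10+13, 13+10, 9+3, 13+0) = 23
r[6] = max(3+23, 10+20, 13+13, 9+10, 13+3, 27+0) = 30
r[7] = max(3+30, 10+23, 13+20, …, 27+3, 31+0) = 33
r[8] = max(3+33, 10+30, 13+23, …, 31+3, 19+0) = 40
Maximum revenue is ¢40.
Now minimize piece count subject to staying optimal: for each k, pieces[k] = 1 + min over i with p[i]+r[k−i]=r[k] of pieces[k−i].
pieces[5] = 2
pieces[6] = 3
pieces[7] = 3
pieces[8] = 4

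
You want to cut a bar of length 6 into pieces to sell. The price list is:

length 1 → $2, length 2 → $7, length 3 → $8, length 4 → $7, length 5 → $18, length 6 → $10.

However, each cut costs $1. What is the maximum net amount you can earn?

Let v[k] be the best obtainable value from length k. For each k, try every first piece i and keep the best of price[i] + v[k−i] minus the 1 cut fee when i<k.
v[1] = 2
v[2] = max(2+2-1, 7+0) = 7
v[3] = max(2+7-1, 7+2-1, 8+0) = 8
v[4] = max(2+8-1, 7+7-1, 8+2-1, 7+0) = 13
v[5] = max(2+13-1, 7+8-1, 8+7-1, 7+2-1, 18+0) = 18
v[6] = max(2+18-1, 7+13-1, 8+8-1, 7+7-1, 18+2-1, 10+0) = 19
One optimal plan: pieces 5 + 1 (1 cut) → $20 − $1 = $19.

19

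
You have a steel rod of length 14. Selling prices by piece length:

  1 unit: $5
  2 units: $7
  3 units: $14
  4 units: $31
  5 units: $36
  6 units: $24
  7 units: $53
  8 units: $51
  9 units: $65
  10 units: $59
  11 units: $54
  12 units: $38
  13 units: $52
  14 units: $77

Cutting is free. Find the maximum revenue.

106

Let best[k] be the best obtainable value from length k. For each k, try every first piece i and keep the best of price[i] + best[k−i].
best[1] = 5
best[2] = 10  (first piece 1, then best[1]=5)
best[3] = 15  (first piece 1, then best[2]=10)
best[4] = 31
best[5] = 36  (first piece 1, then best[4]=31)
best[6] = 41  (first piece 1, then best[5]=36)
best[7] = 53
best[8] = 62  (first piece 4, then best[4]=31)
best[9] = 67  (first piece 1, then best[8]=62)
best[10] = 72  (first piece 1, then best[9]=67)
best[11] = 84  (first piece 4, then best[7]=53)
best[12] = 93  (first piece 4, then best[8]=62)
best[13] = 98  (first piece 1, then best[12]=93)
best[14] = 106  (first piece 7, then best[7]=53)
One optimal cutting: 7 + 7 → $53 + $53 = $106.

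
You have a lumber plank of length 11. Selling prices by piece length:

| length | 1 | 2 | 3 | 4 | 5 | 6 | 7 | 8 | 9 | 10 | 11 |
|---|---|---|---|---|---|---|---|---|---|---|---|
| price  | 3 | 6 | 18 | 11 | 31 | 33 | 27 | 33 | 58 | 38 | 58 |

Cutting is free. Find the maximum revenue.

Build v[k] bottom-up: v[k] = max over allowed piece i of (p[i] + v[k−i]).
v[1] = 3
v[2] = max(3+3, 6+0) = 6
v[3] = max(3+6, 6+3, 18+0) = 18
v[4] = max(3+18, 6+6, 18+3, 11+0) = 21
v[5] = max(3+21, 6+18, 18+6, 11+3, 31+0) = 31
v[6] = max(3+31, 6+21, 18+18, 11+6, 31+3, 33+0) = 36
v[7] = max(3+36, 6+31, 18+21, …, 33+3, 27+0) = 39
v[8] = max(3+39, 6+36, 18+31, …, 27+3, 33+0) = 49
v[9] = max(3+49, 6+39, 18+36, …, 33+3, 58+0) = 58
v[10] = max(3+58, 6+49, 18+39, …, 58+3, 38+0) = 62
v[11] = max(3+62, 6+58, 18+49, …, 38+3, 58+0) = 67
One optimal cutting: 5 + 3 + 3 → $31 + $18 + $18 = $67.

67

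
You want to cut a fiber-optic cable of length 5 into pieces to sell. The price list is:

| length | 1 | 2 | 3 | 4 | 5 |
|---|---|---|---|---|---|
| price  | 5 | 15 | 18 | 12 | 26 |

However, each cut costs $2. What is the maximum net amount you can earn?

31

Let net[k] be the best obtainable value from length k. For each k, try every first piece i and keep the best of price[i] + net[k−i] minus the 2 cut fee when i<k.
net[1] = 5
net[2] = max(5+5-2, 15+0) = 15
net[3] = max(5+15-2, 15+5-2, 18+0) = 18
net[4] = max(5+18-2, 15+15-2, 18+5-2, 12+0) = 28
net[5] = max(5+28-2, 15+18-2, 18+15-2, 12+5-2, 26+0) = 31
One optimal plan: pieces 2 + 2 + 1 (2 cuts) → $35 − $4 = $31.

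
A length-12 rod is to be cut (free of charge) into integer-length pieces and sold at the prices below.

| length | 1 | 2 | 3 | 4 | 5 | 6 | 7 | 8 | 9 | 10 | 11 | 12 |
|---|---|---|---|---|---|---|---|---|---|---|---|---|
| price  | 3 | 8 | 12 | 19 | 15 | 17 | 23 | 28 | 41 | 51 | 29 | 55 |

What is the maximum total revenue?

59

Consider every possible first cut. R[k] is the best of p[i]+R[k−i] over all sellable i≤k.
R[1] = 3
R[2] = max(3+3, 8+0) = 8
R[3] = max(3+8, 8+3, 12+0) = 12
R[4] = max(3+12, 8+8, 12+3, 19+0) = 19
R[5] = max(3+19, 8+12, 12+8, 19+3, 15+0) = 22
R[6] = max(3+22, 8+19, 12+12, 19+8, 15+3, 17+0) = 27
R[7] = max(3+27, 8+22, 12+19, …, 17+3, 23+0) = 31
R[8] = max(3+31, 8+27, 12+22, …, 23+3, 28+0) = 38
R[9] = max(3+38, 8+31, 12+27, …, 28+3, 41+0) = 41
R[10] = max(3+41, 8+38, 12+31, …, 41+3, 51+0) = 51
R[11] = max(3+51, 8+41, 12+38, …, 51+3, 29+0) = 54
R[12] = max(3+54, 8+51, 12+41, …, 29+3, 55+0) = 59
One optimal cutting: 10 + 2 → $51 + $8 = $59.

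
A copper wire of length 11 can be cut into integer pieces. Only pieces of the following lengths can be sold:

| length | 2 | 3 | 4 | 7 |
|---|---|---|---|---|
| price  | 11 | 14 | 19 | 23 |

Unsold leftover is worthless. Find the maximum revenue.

Let best[k] be the best obtainable value from length k. For each k, try every first piece i and keep the best of price[i] + best[k−i].
best[1] = 0
best[2] = 11
best[3] = 14
best[4] = 22  (first piece 2, then best[2]=11)
best[5] = 25  (first piece 2, then best[3]=14)
best[6] = 33  (first piece 2, then best[4]=22)
best[7] = 36  (first piece 2, then best[5]=25)
best[8] = 44  (first piece 2, then best[6]=33)
best[9] = 47  (first piece 2, then best[7]=36)
best[10] = 55  (first piece 2, then best[8]=44)
best[11] = 58  (first piece 2, then best[9]=47)
One optimal cutting: 3 + 2 + 2 + 2 + 2 → €58.

58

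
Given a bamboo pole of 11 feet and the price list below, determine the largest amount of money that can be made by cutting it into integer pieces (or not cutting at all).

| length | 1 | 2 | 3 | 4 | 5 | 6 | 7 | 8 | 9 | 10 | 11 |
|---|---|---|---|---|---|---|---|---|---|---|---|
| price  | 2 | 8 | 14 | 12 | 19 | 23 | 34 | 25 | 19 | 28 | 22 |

Build r[k] bottom-up: r[k] = max over allowed piece i of (p[i] + r[k−i]).
r[1] = 2
r[2] = max(2+2, 8+0) = 8
r[3] = max(2+8, 8+2, 14+0) = 14
r[4] = max(2+14, 8+8, 14+2, 12+0) = 16
r[5] = max(2+16, 8+14, 14+8, 12+2, 19+0) = 22
r[6] = max(2+22, 8+16, 14+14, 12+8, 19+2, 23+0) = 28
r[7] = max(2+28, 8+22, 14+16, …, 23+2, 34+0) = 34
r[8] = max(2+34, 8+28, 14+22, …, 34+2, 25+0) = 36
r[9] = max(2+36, 8+34, 14+28, …, 25+2, 19+0) = 42
r[10] = max(2+42, 8+36, 14+34, …, 19+2, 28+0) = 48
r[11] = max(2+48, 8+42, 14+36, …, 28+2, 22+0) = 50
One optimal cutting: 7 + 3 + 1 → $34 + $14 + $2 = $50.

50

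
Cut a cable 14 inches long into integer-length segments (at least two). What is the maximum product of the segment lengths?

Define prod[k] = max over 1≤i<k of i · max(k−i, prod[k−i]); the inner max lets the remainder stay uncut if that's better.
Small cases: prod[2]=1, prod[3]=2, prod[4]=4, prod[5]=6, prod[6]=9, prod[7]=12.
prod[8] = max(1·12, 2·9, 3·6, …, 6·2, 7·1) = 18
prod[9] = max(1·18, 2·12, 3·9, …, 7·2, 8·1) = 27
prod[10] = max(1·27, 2·18, 3·12, …, 8·2, 9·1) = 36
prod[11] = max(1·36, 2·27, 3·18, …, 9·2, 10·1) = 54
prod[12] = max(1·54, 2·36, 3·27, …, 10·2, 11·1) = 81
prod[13] = max(1·81, 2·54, 3·36, …, 11·2, 12·1) = 108
prod[14] = max(1·108, 2·81, 3·54, …, 12·2, 13·1) = 162
One optimal split: 3 + 3 + 3 + 3 + 2; product 3·3·3·3·2 = 162.

162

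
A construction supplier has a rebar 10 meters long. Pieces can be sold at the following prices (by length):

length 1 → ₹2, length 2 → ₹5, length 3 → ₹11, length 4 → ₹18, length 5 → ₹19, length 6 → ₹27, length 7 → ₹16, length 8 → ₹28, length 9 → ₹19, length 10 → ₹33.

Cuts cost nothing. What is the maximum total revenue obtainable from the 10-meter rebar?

Consider every possible first cut. R[k] is the best of p[i]+R[k−i] over all sellable i≤k.
R[1] = 2
R[2] = max(2+2, 5+0) = 5
R[3] = max(2+5, 5+2, 11+0) = 11
R[4] = max(2+11, 5+5, 11+2, 18+0) = 18
R[5] = max(2+18, 5+11, 11+5, 18+2, 19+0) = 20
R[6] = max(2+20, 5+18, 11+11, 18+5, 19+2, 27+0) = 27
R[7] = max(2+27, 5+20, 11+18, …, 27+2, 16+0) = 29
R[8] = max(2+29, 5+27, 11+20, …, 16+2, 28+0) = 36
R[9] = max(2+36, 5+29, 11+27, …, 28+2, 19+0) = 38
R[10] = max(2+38, 5+36, 11+29, …, 19+2, 33+0) = 45
One optimal cutting: 6 + 4 → ₹27 + ₹18 = ₹45.

45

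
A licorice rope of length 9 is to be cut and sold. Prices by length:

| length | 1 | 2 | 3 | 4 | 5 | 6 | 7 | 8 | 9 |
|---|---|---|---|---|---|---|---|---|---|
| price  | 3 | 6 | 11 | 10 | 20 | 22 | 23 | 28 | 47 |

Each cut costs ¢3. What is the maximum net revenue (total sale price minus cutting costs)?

Build r[k] bottom-up: r[k] = max over allowed piece i of (p[i] + r[k−i]) − 3 per cut.
r[1] = 3
r[2] = max(3+3-3, 6+0) = 6
r[3] = max(3+6-3, 6+3-3, 11+0) = 11
r[4] = max(3+11-3, 6+6-3, 11+3-3, 10+0) = 11
r[5] = max(3+11-3, 6+11-3, 11+6-3, 10+3-3, 20+0) = 20
r[6] = max(3+20-3, 6+11-3, 11+11-3, 10+6-3, 20+3-3, 22+0) = 22
r[7] = max(3+22-3, 6+20-3, 11+11-3, …, 22+3-3, 23+0) = 23
r[8] = max(3+23-3, 6+22-3, 11+20-3, …, 23+3-3, 28+0) = 28
r[9] = max(3+28-3, 6+23-3, 11+22-3, …, 28+3-3, 47+0) = 47
Best is to make no cuts and sell whole for ¢47.

47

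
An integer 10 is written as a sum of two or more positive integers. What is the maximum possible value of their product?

Fill m[k] for k=2..10: at each k try every first piece i and multiply by the better of (k−i) uncut or m[k−i].
Small cases: m[2]=1.
m[3] = max(1*2, 2*1) = 2
m[4] = max(1*3, 2*2, 3*1) = 4
m[5] = max(1*4, 2*3, 3*2, 4*1) = 6
m[6] = max(1*6, 2*4, 3*3, 4*2, 5*1) = 9
m[7] = max(1*9, 2*6, 3*4, 4*3, 5*2, 6*1) = 12
m[8] = max(1*12, 2*9, 3*6, …, 6*2, 7*1) = 18
m[9] = max(1*18, 2*12, 3*9, …, 7*2, 8*1) = 27
m[10] = max(1*27, 2*18, 3*12, …, 8*2, 9*1) = 36
One optimal split: 3 + 3 + 2 + 2; product 3*3*2*2 = 36.

36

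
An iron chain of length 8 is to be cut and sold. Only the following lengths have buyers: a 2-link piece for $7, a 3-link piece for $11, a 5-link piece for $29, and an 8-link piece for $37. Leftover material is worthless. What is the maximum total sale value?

Consider every possible first cut. f[k] is the best of p[i]+f[k−i] over all sellable i≤k.
f[1] = 0
f[2] = 7
f[3] = max(7+0, 11+0) = 11
f[4] = max(7+7, 11+0) = 14
f[5] = max(7+11, 11+7, 29+0) = 29
f[6] = max(7+14, 11+11, 29+0) = 29
f[7] = max(7+29, 11+14, 29+7) = 36
f[8] = max(7+29, 11+29, 29+11, 37+0) = 40
One optimal cutting: 5 + 3 → $40.

40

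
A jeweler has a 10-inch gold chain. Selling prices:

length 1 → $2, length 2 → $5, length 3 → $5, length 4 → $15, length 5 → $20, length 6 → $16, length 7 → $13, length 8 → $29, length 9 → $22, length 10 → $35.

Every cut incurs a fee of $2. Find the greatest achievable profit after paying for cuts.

38

Consider every possible first cut. v[k] is the best of p[i]+v[k−i] over all sellable i≤k, charging 2 whenever i<k.
v[1] = 2
v[2] = 5
v[3] = 5  (first piece 1, then v[2]=5)
v[4] = 15
v[5] = 20
v[6] = 20  (first piece 1, then v[5]=20)
v[7] = 23  (first piece 2, then v[5]=20)
v[8] = 29
v[9] = 33  (first piece 4, then v[5]=20)
v[10] = 38  (first piece 5, then v[5]=20)
One optimal plan: pieces 5 + 5 (1 cut) → $40 − $2 = $38.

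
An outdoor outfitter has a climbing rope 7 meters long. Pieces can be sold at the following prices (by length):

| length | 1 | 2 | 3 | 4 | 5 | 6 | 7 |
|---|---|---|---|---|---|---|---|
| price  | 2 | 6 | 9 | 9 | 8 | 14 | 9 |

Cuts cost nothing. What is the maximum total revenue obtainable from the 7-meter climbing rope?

21

Build v[k] bottom-up: v[k] = max over allowed piece i of (p[i] + v[k−i]).
v[1] = 2
v[2] = max(2+2, 6+0) = 6
v[3] = max(2+6, 6+2, 9+0) = 9
v[4] = max(2+9, 6+6, 9+2, 9+0) = 12
v[5] = max(2+12, 6+9, 9+6, 9+2, 8+0) = 15
v[6] = max(2+15, 6+12, 9+9, 9+6, 8+2, 14+0) = 18
v[7] = max(2+18, 6+15, 9+12, …, 14+2, 9+0) = 21
One optimal cutting: 3 + 2 + 2 → €9 + €6 + €6 = €21.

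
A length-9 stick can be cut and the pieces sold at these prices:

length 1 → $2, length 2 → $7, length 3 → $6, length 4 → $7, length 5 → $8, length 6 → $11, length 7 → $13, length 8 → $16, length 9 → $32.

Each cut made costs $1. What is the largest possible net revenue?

32

Consider every possible first cut. r[k] is the best of p[i]+r[k−i] over all sellable i≤k, charging 1 whenever i<k.
r[1] = 2
r[2] = 7
r[3] = 8  (first piece 1, then r[2]=7)
r[4] = 13  (first piece 2, then r[2]=7)
r[5] = 14  (first piece 1, then r[4]=13)
r[6] = 19  (first piece 2, then r[4]=13)
r[7] = 20  (first piece 1, then r[6]=19)
r[8] = 25  (first piece 2, then r[6]=19)
r[9] = 32
Best is to make no cuts and sell whole for $32.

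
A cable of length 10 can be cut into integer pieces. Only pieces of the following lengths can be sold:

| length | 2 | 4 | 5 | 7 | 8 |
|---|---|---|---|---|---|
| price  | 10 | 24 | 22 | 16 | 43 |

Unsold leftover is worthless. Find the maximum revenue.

58

Build best[k] bottom-up: best[k] = max over allowed piece i of (p[i] + best[k−i]).
best[1] = 0
best[2] = 10
best[3] = 10
best[4] = max(10+10, 24+0) = 24
best[5] = max(10+10, 24+0, 22+0) = 24
best[6] = max(10+24, 24+10, 22+0) = 34
best[7] = max(10+24, 24+10, 22+10, 16+0) = 34
best[8] = max(10+34, 24+24, 22+10, 16+0, 43+0) = 48
best[9] = max(10+34, 24+24, 22+24, 16+10, 43+0) = 48
best[10] = max(10+48, 24+34, 22+24, 16+10, 43+10) = 58
One optimal cutting: 4 + 4 + 2 → €58.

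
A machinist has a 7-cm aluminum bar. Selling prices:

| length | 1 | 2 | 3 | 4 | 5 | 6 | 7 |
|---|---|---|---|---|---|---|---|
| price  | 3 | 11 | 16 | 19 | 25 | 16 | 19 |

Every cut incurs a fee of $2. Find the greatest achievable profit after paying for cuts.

34

Build r[k] bottom-up: r[k] = max over allowed piece i of (p[i] + r[k−i]) − 2 per cut.
r[1] = 3
r[2] = 11
r[3] = 16
r[4] = 20  (first piece 2, then r[2]=11)
r[5] = 25  (first piece 2, then r[3]=16)
r[6] = 30  (first piece 3, then r[3]=16)
r[7] = 34  (first piece 2, then r[5]=25)
One optimal plan: pieces 3 + 2 + 2 (2 cuts) → $38 − $4 = $34.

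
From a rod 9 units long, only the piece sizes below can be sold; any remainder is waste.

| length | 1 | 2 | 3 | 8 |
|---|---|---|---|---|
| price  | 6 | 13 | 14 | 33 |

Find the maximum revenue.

58

Consider every possible first cut. best[k] is the best of p[i]+best[k−i] over all sellable i≤k.
best[1] = 6
best[2] = max(6+6, 13+0) = 13
best[3] = max(6+13, 13+6, 14+0) = 19
best[4] = max(6+19, 13+13, 14+6) = 26
best[5] = max(6+26, 13+19, 14+13) = 32
best[6] = max(6+32, 13+26, 14+19) = 39
best[7] = max(6+39, 13+32, 14+26) = 45
best[8] = max(6+45, 13+39, 14+32, 33+0) = 52
best[9] = max(6+52, 13+45, 14+39, 33+6) = 58
One optimal cutting: 2 + 2 + 2 + 2 + 1 → €58.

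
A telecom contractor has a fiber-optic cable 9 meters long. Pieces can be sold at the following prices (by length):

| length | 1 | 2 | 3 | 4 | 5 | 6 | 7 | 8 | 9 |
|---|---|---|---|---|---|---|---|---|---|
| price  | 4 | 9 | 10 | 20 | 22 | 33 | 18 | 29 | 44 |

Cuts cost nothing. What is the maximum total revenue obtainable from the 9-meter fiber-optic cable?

46

Let R[k] be the best obtainable value from length k. For each k, try every first piece i and keep the best of price[i] + R[k−i].
R[1] = 4
R[2] = max(4+4, 9+0) = 9
R[3] = max(4+9, 9+4, 10+0) = 13
R[4] = max(4+13, 9+9, 10+4, 20+0) = 20
R[5] = max(4+20, 9+13, 10+9, 20+4, 22+0) = 24
R[6] = max(4+24, 9+20, 10+13, 20+9, 22+4, 33+0) = 33
R[7] = max(4+33, 9+24, 10+20, …, 33+4, 18+0) = 37
R[8] = max(4+37, 9+33, 10+24, …, 18+4, 29+0) = 42
R[9] = max(4+42, 9+37, 10+33, …, 29+4, 44+0) = 46
One optimal cutting: 6 + 2 + 1 → $33 + $9 + $4 = $46.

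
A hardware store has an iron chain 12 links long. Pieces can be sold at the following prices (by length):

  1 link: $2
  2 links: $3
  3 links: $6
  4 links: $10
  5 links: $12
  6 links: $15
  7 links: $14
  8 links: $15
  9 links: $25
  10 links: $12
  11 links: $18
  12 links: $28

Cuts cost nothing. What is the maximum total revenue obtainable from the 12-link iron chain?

Let best[k] be the best obtainable value from length k. For each k, try every first piece i and keep the best of price[i] + best[k−i].
best[1] = 2
best[2] = max(2+2, 3+0) = 4
best[3] = max(2+4, 3+2, 6+0) = 6
best[4] = max(2+6, 3+4, 6+2, 10+0) = 10
best[5] = max(2+10, 3+6, 6+4, 10+2, 12+0) = 12
best[6] = max(2+12, 3+10, 6+6, 10+4, 12+2, 15+0) = 15
best[7] = max(2+15, 3+12, 6+10, …, 15+2, 14+0) = 17
best[8] = max(2+17, 3+15, 6+12, …, 14+2, 15+0) = 20
best[9] = max(2+20, 3+17, 6+15, …, 15+2, 25+0) = 25
best[10] = max(2+25, 3+20, 6+17, …, 25+2, 12+0) = 27
best[11] = max(2+27, 3+25, 6+20, …, 12+2, 18+0) = 29
best[12] = max(2+29, 3+27, 6+25, …, 18+2, 28+0) = 31
One optimal cutting: 9 + 1 + 1 + 1 → $25 + $2 + $2 + $2 = $31.

31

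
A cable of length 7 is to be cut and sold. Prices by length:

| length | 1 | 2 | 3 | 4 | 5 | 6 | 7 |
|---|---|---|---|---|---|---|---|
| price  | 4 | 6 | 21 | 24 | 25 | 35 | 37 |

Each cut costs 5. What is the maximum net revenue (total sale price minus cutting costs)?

Consider every possible first cut. net[k] is the best of p[i]+net[k−i] over all sellable i≤k, charging 5 whenever i<k.
net[1] = 4
net[2] = 6
net[3] = 21
net[4] = 24
net[5] = 25
net[6] = 37  (first piece 3, then net[3]=21)
net[7] = 40  (first piece 3, then net[4]=24)
One optimal plan: pieces 4 + 3 (1 cut) → 45 − 5 = 40.

40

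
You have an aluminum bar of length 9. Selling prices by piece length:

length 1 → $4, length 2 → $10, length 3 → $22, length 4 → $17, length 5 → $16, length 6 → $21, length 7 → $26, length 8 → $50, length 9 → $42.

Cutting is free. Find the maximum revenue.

66

Let R[k] be the best obtainable value from length k. For each k, try every first piece i and keep the best of price[i] + R[k−i].
R[1] = 4
R[2] = max(4+4, 10+0) = 10
R[3] = max(4+10, 10+4, 22+0) = 22
R[4] = max(4+22, 10+10, 22+4, 17+0) = 26
R[5] = max(4+26, 10+22, 22+10, 17+4, 16+0) = 32
R[6] = max(4+32, 10+26, 22+22, 17+10, 16+4, 21+0) = 44
R[7] = max(4+44, 10+32, 22+26, …, 21+4, 26+0) = 48
R[8] = max(4+48, 10+44, 22+32, …, 26+4, 50+0) = 54
R[9] = max(4+54, 10+48, 22+44, …, 50+4, 42+0) = 66
One optimal cutting: 3 + 3 + 3 → $22 + $22 + $22 = $66.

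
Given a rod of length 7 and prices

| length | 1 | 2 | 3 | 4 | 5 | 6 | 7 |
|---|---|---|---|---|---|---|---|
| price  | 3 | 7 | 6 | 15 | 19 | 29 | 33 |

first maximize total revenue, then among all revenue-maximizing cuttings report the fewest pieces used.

Build r[k] bottom-up: r[k] = max over allowed piece i of (p[i] + r[k−i]).
r[1] = 3
r[2] = 7
r[3] = 10  (first piece 1, then r[2]=7)
r[4] = 15
r[5] = 19
r[6] = 29
r[7] = 33
Maximum revenue is €33.
Now minimize piece count subject to staying optimal: for each k, pieces[k] = 1 + min over i with p[i]+r[k−i]=r[k] of pieces[k−i].
pieces[4] = 1
pieces[5] = 1
pieces[6] = 1
pieces[7] = 1

1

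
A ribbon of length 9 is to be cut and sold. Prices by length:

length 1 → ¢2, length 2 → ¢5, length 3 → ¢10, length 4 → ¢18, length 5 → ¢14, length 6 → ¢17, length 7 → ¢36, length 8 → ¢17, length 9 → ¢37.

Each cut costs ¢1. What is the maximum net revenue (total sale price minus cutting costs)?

40

Consider every possible first cut. net[k] is the best of p[i]+net[k−i] over all sellable i≤k, charging 1 whenever i<k.
net[1] = 2
net[2] = 5
net[3] = 10
net[4] = 18
net[5] = 19  (first piece 1, then net[4]=18)
net[6] = 22  (first piece 2, then net[4]=18)
net[7] = 36
net[8] = 37  (first piece 1, then net[7]=36)
net[9] = 40  (first piece 2, then net[7]=36)
One optimal plan: pieces 7 + 2 (1 cut) → ¢41 − ¢1 = ¢40.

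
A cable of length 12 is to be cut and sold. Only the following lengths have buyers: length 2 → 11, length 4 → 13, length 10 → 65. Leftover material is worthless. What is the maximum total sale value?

76

Consider every possible first cut. best[k] is the best of p[i]+best[k−i] over all sellable i≤k.
best[1] = 0
best[2] = 11
best[3] = 11
best[4] = max(11+11, 13+0) = 22
best[5] = max(11+11, 13+0) = 22
best[6] = max(11+22, 13+11) = 33
best[7] = max(11+22, 13+11) = 33
best[8] = max(11+33, 13+22) = 44
best[9] = max(11+33, 13+22) = 44
best[10] = max(11+44, 13+33, 65+0) = 65
best[11] = max(11+44, 13+33, 65+0) = 65
best[12] = max(11+65, 13+44, 65+11) = 76
One optimal cutting: 10 + 2 → 76.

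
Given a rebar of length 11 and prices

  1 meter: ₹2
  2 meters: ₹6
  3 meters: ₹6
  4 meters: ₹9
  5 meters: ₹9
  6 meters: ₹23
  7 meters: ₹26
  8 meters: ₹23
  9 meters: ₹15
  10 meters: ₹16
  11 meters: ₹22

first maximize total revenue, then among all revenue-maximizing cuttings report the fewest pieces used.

Consider every possible first cut. r[k] is the best of p[i]+r[k−i] over all sellable i≤k.
r[1] = 2
r[2] = 6
r[3] = 8  (first piece 1, then r[2]=6)
r[4] = 12  (first piece 2, then r[2]=6)
r[5] = 14  (first piece 1, then r[4]=12)
r[6] = 23
r[7] = 26
r[8] = 29  (first piece 2, then r[6]=23)
r[9] = 32  (first piece 2, then r[7]=26)
r[10] = 35  (first piece 2, then r[8]=29)
r[11] = 38  (first piece 2, then r[9]=32)
Maximum revenue is ₹38.
Now minimize piece count subject to staying optimal: for each k, pieces[k] = 1 + min over i with p[i]+r[k−i]=r[k] of pieces[k−i].
pieces[8] = 2
pieces[9] = 2
pieces[10] = 3
pieces[11] = 3

3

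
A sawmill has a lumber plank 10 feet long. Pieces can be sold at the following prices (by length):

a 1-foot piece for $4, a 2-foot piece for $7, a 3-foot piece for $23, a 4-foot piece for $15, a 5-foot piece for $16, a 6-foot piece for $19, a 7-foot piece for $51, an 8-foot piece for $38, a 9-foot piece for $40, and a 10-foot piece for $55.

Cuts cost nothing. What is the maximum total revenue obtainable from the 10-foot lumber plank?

Consider every possible first cut. R[k] is the best of p[i]+R[k−i] over all sellable i≤k.
R[1] = 4
R[2] = max(4+4, 7+0) = 8
R[3] = max(4+8, 7+4, 23+0) = 23
R[4] = max(4+23, 7+8, 23+4, 15+0) = 27
R[5] = max(4+27, 7+23, 23+8, 15+4, 16+0) = 31
R[6] = max(4+31, 7+27, 23+23, 15+8, 16+4, 19+0) = 46
R[7] = max(4+46, 7+31, 23+27, …, 19+4, 51+0) = 51
R[8] = max(4+51, 7+46, 23+31, …, 51+4, 38+0) = 55
R[9] = max(4+55, 7+51, 23+46, …, 38+4, 40+0) = 69
R[10] = max(4+69, 7+55, 23+51, …, 40+4, 55+0) = 74
One optimal cutting: 7 + 3 → $51 + $23 = $74.

74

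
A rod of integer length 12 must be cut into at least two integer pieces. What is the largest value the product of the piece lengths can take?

Let f[k] be the best product for length k (with at least one cut). For each first piece i, the rest contributes max(k−i, f[k−i]).
f[2] = 1×max(1,0) = 1×1 = 1
f[3] = max(1×2, 2×1) = 2
f[4] = max(1×3, 2×2, 3×1) = 4
f[5] = max(1×4, 2×3, 3×2, 4×1) = 6
f[6] = max(1×6, 2×4, 3×3, 4×2, 5×1) = 9
f[7] = max(1×9, 2×6, 3×4, 4×3, 5×2, 6×1) = 12
f[8] = max(1×12, 2×9, 3×6, …, 6×2, 7×1) = 18
f[9] = max(1×18, 2×12, 3×9, …, 7×2, 8×1) = 27
f[10] = max(1×27, 2×18, 3×12, …, 8×2, 9×1) = 36
f[11] = max(1×36, 2×27, 3×18, …, 9×2, 10×1) = 54
f[12] = max(1×54, 2×36, 3×27, …, 10×2, 11×1) = 81
One optimal split: 3 + 3 + 3 + 3; product 3×3×3×3 = 81.

81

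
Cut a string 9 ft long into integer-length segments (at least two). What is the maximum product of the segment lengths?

Define m[k] = max over 1≤i<k of i · max(k−i, m[k−i]); the inner max lets the remainder stay uncut if that's better.
Small cases: m[2]=1.
m[3] = 1×max(2,1) = 1×2 = 2
m[4] = 2×max(2,1) = 2×2 = 4
m[5] = 2×max(3,2) = 2×3 = 6
m[6] = 3×max(3,2) = 3×3 = 9
m[7] = 2×max(5,6) = 2×6 = 12
m[8] = 2×max(6,9) = 2×9 = 18
m[9] = 3×max(6,9) = 3×9 = 27
One optimal split: 3 + 3 + 3; product 3×3×3 = 27.

27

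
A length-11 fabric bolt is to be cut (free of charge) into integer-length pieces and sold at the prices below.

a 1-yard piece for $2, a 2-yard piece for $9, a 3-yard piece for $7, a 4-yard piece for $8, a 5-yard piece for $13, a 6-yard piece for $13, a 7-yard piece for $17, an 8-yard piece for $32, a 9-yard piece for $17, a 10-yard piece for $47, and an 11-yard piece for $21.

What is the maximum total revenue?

49

Build r[k] bottom-up: r[k] = max over allowed piece i of (p[i] + r[k−i]).
r[1] = 2
r[2] = 9
r[3] = 11  (first piece 1, then r[2]=9)
r[4] = 18  (first piece 2, then r[2]=9)
r[5] = 20  (first piece 1, then r[4]=18)
r[6] = 27  (first piece 2, then r[4]=18)
r[7] = 29  (first piece 1, then r[6]=27)
r[8] = 36  (first piece 2, then r[6]=27)
r[9] = 38  (first piece 1, then r[8]=36)
r[10] = 47
r[11] = 49  (first piece 1, then r[10]=47)
One optimal cutting: 10 + 1 → $47 + $2 = $49.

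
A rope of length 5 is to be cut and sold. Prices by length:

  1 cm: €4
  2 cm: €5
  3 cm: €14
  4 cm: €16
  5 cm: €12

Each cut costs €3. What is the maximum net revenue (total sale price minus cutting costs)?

Let r[k] be the best obtainable value from length k. For each k, try every first piece i and keep the best of price[i] + r[k−i] minus the 3 cut fee when i<k.
r[1] = 4
r[2] = 5  (first piece 1, then r[1]=4)
r[3] = 14
r[4] = 16
r[5] = 17  (first piece 1, then r[4]=16)
One optimal plan: pieces 4 + 1 (1 cut) → €20 − €3 = €17.

17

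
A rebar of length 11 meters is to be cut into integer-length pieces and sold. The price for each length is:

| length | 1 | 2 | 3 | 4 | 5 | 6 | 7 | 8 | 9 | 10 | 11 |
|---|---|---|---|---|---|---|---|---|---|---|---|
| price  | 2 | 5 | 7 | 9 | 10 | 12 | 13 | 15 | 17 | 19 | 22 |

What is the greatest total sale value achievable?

Let v[k] be the best obtainable value from length k. For each k, try every first piece i and keep the best of price[i] + v[k−i].
v[1] = 2
v[2] = 5
v[3] = 7  (first piece 1, then v[2]=5)
v[4] = 10  (first piece 2, then v[2]=5)
v[5] = 12  (first piece 1, then v[4]=10)
v[6] = 15  (first piece 2, then v[4]=10)
v[7] = 17  (first piece 1, then v[6]=15)
v[8] = 20  (first piece 2, then v[6]=15)
v[9] = 22  (first piece 1, then v[8]=20)
v[10] = 25  (first piece 2, then v[8]=20)
v[11] = 27  (first piece 1, then v[10]=25)
One optimal cutting: 2 + 2 + 2 + 2 + 2 + 1 → ₹5 + ₹5 + ₹5 + ₹5 + ₹5 + ₹2 = ₹27.

27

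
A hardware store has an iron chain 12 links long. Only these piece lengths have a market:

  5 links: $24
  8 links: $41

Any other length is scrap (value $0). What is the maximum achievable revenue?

Let r[k] be the best obtainable value from length k. For each k, try every first piece i and keep the best of price[i] + r[k−i].
r[1] = 0
r[2] = 0
r[3] = 0
r[4] = 0
r[5] = 24
r[6] = 24
r[7] = 24
r[8] = max(24+0, 41+0) = 41
r[9] = max(24+0, 41+0) = 41
r[10] = max(24+24, 41+0) = 48
r[11] = max(24+24, 41+0) = 48
r[12] = max(24+24, 41+0) = 48
One optimal cutting: pieces 5 + 5 with 2 links of scrap → $48.

48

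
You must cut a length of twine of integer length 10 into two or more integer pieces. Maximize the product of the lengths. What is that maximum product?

36

Fill P[k] for k=2..10: at each k try every first piece i and multiply by the better of (k−i) uncut or P[k−i].
P[2] = 1×max(1,0) = 1×1 = 1
P[3] = max(1×2, 2×1) = 2
P[4] = max(1×3, 2×2, 3×1) = 4
P[5] = max(1×4, 2×3, 3×2, 4×1) = 6
P[6] = max(1×6, 2×4, 3×3, 4×2, 5×1) = 9
P[7] = max(1×9, 2×6, 3×4, 4×3, 5×2, 6×1) = 12
P[8] = max(1×12, 2×9, 3×6, …, 6×2, 7×1) = 18
P[9] = max(1×18, 2×12, 3×9, …, 7×2, 8×1) = 27
P[10] = max(1×27, 2×18, 3×12, …, 8×2, 9×1) = 36
One optimal split: 3 + 3 + 2 + 2; product 3×3×2×2 = 36.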